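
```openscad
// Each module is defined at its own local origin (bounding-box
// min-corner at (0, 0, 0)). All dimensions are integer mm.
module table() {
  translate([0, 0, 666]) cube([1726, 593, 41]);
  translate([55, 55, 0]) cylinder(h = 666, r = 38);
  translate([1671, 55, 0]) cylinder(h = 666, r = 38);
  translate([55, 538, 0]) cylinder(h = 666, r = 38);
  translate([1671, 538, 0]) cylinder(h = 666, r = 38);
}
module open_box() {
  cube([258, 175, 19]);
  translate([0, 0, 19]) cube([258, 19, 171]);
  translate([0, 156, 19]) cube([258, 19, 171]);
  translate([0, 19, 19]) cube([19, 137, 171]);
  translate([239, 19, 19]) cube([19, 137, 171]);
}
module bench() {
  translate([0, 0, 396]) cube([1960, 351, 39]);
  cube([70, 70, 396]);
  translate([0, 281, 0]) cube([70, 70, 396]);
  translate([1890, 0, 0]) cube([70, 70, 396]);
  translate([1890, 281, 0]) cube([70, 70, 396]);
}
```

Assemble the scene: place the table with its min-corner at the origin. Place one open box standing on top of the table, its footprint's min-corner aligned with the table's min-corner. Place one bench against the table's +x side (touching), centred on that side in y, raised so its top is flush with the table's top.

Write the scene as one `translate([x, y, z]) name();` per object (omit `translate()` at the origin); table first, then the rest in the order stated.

table();
translate([0, 0, 707]) open_box();
translate([1726, 121, 272]) bench();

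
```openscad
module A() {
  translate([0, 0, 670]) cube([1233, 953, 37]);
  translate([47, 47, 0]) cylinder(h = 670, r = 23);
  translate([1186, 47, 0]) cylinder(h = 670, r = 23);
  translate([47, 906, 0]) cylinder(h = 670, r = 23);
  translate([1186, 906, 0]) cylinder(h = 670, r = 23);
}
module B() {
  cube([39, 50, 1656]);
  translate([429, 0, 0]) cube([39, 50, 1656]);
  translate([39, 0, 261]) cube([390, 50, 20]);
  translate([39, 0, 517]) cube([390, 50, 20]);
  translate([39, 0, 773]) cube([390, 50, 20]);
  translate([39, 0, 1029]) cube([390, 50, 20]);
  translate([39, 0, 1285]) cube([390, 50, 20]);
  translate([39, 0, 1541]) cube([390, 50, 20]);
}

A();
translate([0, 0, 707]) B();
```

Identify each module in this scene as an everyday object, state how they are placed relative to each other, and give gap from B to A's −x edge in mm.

A is a table. B is a ladder. The ladder is on top of the table. The gap from the ladder to the table's −x edge is 0 mm.

The ladder's min-x is at 0; the table's min-x is 0; gap = 0 mm.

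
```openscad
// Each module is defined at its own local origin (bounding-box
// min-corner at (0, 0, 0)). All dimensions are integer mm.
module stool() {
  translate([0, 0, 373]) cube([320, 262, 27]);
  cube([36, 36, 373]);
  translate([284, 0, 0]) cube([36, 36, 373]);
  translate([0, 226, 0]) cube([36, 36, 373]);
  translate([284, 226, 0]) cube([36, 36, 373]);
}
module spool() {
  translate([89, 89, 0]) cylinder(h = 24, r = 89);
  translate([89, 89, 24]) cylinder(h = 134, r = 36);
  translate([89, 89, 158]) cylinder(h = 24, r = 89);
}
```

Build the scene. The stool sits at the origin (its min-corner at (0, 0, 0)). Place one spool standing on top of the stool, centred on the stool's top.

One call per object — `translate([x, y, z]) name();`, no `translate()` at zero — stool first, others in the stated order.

stool();
translate([71, 42, 400]) spool();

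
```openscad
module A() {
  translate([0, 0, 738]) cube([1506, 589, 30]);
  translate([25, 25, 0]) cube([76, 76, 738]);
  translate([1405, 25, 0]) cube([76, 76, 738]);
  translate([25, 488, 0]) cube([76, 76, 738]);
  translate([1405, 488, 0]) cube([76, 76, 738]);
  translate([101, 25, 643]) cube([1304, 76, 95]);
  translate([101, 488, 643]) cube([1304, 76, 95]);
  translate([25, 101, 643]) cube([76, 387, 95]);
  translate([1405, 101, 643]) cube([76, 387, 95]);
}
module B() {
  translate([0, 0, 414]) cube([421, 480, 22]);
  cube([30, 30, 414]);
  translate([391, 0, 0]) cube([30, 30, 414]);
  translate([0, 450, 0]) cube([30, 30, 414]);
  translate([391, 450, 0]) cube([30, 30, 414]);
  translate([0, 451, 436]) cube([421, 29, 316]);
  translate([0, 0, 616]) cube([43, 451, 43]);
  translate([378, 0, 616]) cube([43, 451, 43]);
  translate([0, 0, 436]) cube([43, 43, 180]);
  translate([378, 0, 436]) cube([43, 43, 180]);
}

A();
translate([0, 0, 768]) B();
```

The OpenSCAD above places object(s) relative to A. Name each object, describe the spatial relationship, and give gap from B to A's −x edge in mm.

A is a table. B is a chair. The chair is on top of the table. The gap from the chair to the table's −x edge is 0 mm.

The chair's min-x is at 0; the table's min-x is 0; gap = 0 mm.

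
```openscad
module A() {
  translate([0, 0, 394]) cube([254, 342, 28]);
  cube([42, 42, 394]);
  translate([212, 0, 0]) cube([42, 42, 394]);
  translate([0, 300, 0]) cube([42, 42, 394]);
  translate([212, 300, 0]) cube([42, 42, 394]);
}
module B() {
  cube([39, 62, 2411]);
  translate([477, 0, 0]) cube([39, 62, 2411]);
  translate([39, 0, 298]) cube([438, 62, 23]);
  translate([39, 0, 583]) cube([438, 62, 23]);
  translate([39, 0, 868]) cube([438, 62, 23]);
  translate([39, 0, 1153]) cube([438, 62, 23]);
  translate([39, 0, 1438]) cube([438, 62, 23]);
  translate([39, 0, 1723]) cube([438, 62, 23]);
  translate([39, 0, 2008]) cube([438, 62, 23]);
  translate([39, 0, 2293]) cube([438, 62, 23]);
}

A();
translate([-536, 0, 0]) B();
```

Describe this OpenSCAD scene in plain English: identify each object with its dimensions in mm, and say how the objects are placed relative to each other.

A is a simple wooden stool: a rectangular seat 254 mm (x) by 342 mm (y), 28 mm thick, top face at z = 422 mm, on four square legs, each 42×42 mm in cross-section. The legs rest on z = 0, each flush with a corner of the seat.

B is a straight ladder. Two 39×62 mm vertical rails, 2411 mm tall, stand 516 mm apart (outside-to-outside) with their front faces coplanar on the −y side. 8 rungs, each 62 mm deep and 23 mm tall, span between the inner faces of the rails, front faces flush with the rails. The lowest rung's underside is at z = 298 mm and rungs are spaced 285 mm apart (underside to underside).

The ladder is on the floor beside the stool on its −x side.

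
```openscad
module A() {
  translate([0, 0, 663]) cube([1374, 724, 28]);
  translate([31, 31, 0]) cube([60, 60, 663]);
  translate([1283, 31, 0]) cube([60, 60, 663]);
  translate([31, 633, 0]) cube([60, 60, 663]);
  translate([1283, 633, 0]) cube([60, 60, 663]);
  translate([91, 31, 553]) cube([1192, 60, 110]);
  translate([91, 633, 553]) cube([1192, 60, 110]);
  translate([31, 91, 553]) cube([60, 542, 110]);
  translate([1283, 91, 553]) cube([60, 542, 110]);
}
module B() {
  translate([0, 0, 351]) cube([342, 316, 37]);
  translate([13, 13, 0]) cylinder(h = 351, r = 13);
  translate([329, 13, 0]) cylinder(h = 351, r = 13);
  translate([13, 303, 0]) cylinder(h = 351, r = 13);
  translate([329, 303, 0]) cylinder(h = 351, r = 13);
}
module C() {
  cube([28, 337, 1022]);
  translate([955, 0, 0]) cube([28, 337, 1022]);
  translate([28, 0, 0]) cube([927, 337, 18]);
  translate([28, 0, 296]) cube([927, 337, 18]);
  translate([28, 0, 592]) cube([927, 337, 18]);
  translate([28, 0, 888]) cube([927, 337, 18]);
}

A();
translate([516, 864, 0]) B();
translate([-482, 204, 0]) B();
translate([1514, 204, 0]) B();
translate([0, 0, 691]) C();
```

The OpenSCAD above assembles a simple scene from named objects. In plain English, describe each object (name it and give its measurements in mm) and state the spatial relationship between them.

A is a rectangular dining table. The top is 1374×724×28 mm with its upper surface at z = 691 mm. It stands on four 60×60 mm square legs, each inset 31 mm from the nearest pair of top edges, running from the floor to the underside of the top. Four apron rails, 60 mm thick and 110 mm tall, run between adjacent legs with their top edges flush with the underside of the top and their outer faces flush with the legs' outer faces.

B is a simple wooden stool: a rectangular seat 342 mm (x) by 316 mm (y), 37 mm thick, top face at z = 388 mm, on four round legs, each 26 mm in diameter. The legs rest on z = 0, each leg's axis is inset half a diameter from the nearest pair of seat edges (so the leg's bounding box is flush with the corner).

C is a bookshelf 983 mm wide overall, 337 mm deep and 1022 mm tall. The two sides are 28 mm thick vertical panels. 4 horizontal shelves of 18 mm thickness span between the inner faces of the sides; the lowest shelf sits on the floor and shelves are stacked with a clear vertical gap of 278 mm between each pair.

Three stools sit around the table at the +y, −x, +x sides. The bookshelf is on top of the table.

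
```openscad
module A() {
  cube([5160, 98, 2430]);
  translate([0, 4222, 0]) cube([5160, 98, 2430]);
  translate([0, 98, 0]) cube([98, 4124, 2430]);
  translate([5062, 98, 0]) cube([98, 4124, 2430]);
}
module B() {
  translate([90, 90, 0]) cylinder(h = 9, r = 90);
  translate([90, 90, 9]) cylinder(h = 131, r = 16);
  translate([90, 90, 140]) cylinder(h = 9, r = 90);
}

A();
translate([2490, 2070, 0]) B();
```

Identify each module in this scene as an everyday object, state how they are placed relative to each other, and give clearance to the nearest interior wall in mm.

Clearances: x = 2392, y = 1972; minimum 1972 mm.

A is a house frame. B is a spool. The spool sits inside the house frame, centred. The clearance to the nearest interior wall is 1972 mm.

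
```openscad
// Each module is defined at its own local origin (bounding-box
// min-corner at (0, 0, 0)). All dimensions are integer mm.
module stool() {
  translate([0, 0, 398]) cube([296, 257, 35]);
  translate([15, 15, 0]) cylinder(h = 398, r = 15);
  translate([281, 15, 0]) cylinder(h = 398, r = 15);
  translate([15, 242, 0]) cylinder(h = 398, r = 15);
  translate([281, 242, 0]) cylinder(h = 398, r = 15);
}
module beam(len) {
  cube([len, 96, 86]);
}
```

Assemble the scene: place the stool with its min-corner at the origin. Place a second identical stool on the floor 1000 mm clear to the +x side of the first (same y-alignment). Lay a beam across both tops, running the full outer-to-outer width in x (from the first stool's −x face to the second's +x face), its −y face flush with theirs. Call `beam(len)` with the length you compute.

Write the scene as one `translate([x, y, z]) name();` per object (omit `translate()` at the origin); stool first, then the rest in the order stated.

stool();
translate([1296, 0, 0]) stool();
translate([0, 0, 433]) beam(1592);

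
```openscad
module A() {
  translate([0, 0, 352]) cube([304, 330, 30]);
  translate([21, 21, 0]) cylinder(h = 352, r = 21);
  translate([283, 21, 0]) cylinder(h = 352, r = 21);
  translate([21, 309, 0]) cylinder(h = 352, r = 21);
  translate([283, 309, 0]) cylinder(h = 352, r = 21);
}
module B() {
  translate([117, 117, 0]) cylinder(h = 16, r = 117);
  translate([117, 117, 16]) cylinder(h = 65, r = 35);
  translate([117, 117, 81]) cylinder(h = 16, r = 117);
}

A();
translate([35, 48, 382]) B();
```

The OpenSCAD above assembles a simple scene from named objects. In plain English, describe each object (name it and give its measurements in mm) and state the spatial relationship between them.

A is a four-legged stool. The seat is 304×330 mm, 30 mm thick, top at z = 382 mm. It stands on four round legs, each 42 mm in diameter, from z = 0 to the seat underside, each leg's axis is inset half a diameter from the nearest pair of seat edges (so the leg's bounding box is flush with the corner).

B is a spool: two coaxial disc flanges of radius 117 mm and thickness 16 mm, joined by a core cylinder of radius 35 mm and height 65 mm. The lower flange rests on z = 0 and the three cylinders share a vertical axis.

The spool is on top of the stool, centred.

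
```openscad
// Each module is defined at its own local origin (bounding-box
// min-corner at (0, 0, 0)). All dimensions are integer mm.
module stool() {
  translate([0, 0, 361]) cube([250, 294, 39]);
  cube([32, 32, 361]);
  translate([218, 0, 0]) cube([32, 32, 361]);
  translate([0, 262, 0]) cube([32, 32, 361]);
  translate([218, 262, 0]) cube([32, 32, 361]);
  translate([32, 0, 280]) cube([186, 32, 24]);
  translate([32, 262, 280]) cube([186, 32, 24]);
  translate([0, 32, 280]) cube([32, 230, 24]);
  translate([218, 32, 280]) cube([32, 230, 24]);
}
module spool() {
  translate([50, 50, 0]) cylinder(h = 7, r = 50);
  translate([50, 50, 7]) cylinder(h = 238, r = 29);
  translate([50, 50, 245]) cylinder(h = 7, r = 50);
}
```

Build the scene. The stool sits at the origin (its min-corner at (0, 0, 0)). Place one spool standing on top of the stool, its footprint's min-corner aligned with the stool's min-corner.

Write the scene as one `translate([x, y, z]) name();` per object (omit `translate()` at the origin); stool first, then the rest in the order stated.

stool();
translate([0, 0, 400]) spool();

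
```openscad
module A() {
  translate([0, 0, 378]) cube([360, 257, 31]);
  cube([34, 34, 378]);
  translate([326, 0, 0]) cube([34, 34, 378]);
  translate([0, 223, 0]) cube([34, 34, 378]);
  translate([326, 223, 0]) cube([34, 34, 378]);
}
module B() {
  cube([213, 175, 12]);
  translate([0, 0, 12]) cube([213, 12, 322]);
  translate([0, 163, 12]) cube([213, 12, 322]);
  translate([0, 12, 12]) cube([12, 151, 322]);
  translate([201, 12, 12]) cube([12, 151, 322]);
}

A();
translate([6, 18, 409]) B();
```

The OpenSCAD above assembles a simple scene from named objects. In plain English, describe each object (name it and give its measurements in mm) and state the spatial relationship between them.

A is a four-legged stool. The seat is a 360×257×31 mm slab whose top surface is at z = 409 mm; four square legs, each 34×34 mm in cross-section, run from the floor (z = 0) to the underside of the seat, each flush with a corner of the seat.

B is an open-topped rectangular box: outside dimensions 213×175×334 mm, with a uniform wall and base thickness of 12 mm. The base is a full 213×175 slab on the floor; four walls sit on top of the base. The front and back walls (the −y and +y sides) span the full width; the two side walls fit between them.

The open box is on top of the stool.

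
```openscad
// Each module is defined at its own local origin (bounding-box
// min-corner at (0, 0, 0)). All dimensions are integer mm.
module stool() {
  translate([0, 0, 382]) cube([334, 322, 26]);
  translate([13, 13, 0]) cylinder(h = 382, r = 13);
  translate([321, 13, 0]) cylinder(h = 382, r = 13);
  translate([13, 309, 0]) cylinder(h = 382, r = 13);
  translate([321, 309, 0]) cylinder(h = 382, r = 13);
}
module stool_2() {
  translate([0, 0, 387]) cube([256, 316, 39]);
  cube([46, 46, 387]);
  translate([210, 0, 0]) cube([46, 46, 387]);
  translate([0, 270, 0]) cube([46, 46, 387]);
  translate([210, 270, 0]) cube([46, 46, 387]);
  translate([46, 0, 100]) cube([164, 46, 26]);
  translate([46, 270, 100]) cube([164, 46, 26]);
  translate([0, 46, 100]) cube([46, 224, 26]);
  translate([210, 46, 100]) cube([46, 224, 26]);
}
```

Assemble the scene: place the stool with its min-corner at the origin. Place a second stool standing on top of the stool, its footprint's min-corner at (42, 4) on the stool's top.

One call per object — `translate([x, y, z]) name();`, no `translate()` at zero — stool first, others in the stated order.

stool();
translate([42, 4, 408]) stool_2();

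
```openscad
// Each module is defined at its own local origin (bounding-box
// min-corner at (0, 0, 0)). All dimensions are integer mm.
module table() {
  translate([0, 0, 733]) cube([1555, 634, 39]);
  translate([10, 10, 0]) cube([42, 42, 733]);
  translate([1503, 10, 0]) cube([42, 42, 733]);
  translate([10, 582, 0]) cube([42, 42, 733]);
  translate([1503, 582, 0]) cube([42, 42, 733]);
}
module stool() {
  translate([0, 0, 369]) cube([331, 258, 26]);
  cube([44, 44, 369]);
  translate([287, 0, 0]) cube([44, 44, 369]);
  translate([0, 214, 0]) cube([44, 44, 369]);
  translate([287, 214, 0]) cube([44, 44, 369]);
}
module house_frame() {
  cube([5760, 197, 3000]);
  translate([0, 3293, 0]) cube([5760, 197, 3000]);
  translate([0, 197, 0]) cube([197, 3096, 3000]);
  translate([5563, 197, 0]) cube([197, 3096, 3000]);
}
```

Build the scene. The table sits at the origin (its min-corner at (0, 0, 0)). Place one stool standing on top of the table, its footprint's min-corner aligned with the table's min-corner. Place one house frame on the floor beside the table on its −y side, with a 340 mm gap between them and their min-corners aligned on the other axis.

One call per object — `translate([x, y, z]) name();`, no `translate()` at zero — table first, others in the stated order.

table();
translate([0, 0, 772]) stool();
translate([0, -3830, 0]) house_frame();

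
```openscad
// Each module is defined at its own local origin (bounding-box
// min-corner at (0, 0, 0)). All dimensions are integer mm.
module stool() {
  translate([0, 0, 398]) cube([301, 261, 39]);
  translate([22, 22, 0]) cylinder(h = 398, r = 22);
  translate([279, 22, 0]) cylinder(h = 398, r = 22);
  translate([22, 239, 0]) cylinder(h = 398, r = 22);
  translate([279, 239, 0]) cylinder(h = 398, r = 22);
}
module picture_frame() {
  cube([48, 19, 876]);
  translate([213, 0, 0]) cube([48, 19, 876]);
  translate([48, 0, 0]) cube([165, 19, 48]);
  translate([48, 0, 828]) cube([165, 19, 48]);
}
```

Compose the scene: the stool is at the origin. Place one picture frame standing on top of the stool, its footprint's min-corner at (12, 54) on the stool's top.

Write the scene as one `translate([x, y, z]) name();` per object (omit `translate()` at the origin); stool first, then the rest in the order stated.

stool();
translate([12, 54, 437]) picture_frame();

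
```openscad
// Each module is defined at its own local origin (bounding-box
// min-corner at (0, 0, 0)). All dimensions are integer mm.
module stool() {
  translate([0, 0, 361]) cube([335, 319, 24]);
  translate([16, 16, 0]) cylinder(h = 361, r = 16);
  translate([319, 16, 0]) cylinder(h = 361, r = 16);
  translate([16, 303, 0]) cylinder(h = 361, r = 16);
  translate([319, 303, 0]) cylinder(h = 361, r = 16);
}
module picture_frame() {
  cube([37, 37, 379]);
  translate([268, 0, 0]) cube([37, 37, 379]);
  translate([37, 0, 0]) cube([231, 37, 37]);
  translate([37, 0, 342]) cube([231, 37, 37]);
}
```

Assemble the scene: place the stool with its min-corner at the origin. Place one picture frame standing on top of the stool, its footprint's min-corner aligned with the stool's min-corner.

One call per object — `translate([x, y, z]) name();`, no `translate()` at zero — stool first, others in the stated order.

stool();
translate([0, 0, 385]) picture_frame();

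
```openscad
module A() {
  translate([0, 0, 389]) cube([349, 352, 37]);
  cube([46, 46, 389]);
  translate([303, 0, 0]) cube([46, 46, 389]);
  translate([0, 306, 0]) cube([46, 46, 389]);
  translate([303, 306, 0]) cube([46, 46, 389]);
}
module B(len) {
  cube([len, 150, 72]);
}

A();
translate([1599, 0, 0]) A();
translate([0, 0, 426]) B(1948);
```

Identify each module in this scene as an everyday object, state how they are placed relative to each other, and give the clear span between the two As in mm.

Second stool starts at x = 1599; first ends at x = 349; clear span = 1599 − 349 = 1250 mm.

A is a stool. B is a beam. A beam spans the tops of two stools. The clear span between the two stools is 1250 mm.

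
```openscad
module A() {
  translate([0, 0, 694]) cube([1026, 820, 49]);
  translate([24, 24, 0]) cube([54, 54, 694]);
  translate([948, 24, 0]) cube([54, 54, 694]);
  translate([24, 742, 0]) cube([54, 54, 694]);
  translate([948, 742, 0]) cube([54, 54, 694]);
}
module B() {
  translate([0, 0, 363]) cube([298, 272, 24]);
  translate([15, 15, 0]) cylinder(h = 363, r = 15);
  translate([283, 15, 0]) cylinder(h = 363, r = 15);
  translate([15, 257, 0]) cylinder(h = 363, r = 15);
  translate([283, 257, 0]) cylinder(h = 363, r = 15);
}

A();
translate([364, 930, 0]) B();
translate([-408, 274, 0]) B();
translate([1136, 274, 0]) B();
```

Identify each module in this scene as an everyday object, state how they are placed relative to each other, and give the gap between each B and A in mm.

Each stool's nearest face is 110 mm from the table's bounding box.

A is a table. B is a stool. Three stools sit around the table at the +y, −x, +x sides. The gap between each stool and the table is 110 mm.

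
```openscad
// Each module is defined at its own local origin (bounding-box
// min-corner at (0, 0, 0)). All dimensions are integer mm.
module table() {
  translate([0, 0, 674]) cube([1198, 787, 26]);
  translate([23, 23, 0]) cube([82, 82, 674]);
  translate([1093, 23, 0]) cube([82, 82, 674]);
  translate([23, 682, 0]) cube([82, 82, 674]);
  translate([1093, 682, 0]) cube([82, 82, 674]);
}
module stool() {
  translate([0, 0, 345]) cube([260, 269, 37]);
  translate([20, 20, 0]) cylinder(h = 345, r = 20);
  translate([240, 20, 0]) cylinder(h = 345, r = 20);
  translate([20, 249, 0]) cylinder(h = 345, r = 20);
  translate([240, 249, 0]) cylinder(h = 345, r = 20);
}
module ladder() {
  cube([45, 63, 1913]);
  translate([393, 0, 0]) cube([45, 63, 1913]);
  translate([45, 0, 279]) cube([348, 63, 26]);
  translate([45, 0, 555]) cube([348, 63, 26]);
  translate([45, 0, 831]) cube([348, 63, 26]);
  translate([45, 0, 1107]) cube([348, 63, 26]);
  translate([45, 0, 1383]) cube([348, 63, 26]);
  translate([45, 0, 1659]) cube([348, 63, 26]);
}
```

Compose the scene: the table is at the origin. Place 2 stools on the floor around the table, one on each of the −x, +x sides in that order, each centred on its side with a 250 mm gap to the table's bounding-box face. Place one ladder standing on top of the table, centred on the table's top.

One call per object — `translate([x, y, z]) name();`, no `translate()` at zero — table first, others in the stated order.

table();
translate([-510, 259, 0]) stool();
translate([1448, 259, 0]) stool();
translate([380, 362, 700]) ladder();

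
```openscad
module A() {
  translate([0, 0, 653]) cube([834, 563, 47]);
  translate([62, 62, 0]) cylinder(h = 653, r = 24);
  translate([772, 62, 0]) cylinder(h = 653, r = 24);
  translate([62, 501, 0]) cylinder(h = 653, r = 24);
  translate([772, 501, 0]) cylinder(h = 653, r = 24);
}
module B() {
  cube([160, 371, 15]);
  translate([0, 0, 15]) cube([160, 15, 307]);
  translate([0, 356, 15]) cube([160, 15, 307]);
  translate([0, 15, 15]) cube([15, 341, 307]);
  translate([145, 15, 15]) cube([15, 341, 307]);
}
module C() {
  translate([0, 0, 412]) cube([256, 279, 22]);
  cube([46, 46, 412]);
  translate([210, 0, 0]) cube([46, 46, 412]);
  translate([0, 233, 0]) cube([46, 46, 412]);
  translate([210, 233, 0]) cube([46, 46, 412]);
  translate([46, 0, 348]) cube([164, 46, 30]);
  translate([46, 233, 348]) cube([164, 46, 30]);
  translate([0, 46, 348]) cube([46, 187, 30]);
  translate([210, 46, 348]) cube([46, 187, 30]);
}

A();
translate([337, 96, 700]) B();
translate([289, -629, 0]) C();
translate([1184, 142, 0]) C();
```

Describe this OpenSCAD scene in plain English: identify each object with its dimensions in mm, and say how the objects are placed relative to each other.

A is a table with a 834×563 mm rectangular top, 47 mm thick, top surface at z = 700 mm, supported by four round legs of 48 mm diameter, each leg's bounding box inset 38 mm from the nearest pair of top edges, running from the floor.

B is an open storage box with external size 160×371×322 mm and wall thickness 15 mm (the base is also 15 mm thick). The base covers the whole footprint; the four walls stand on the base, with the y-facing walls full-width and the x-facing walls fitting between their inner faces.

C is a four-legged stool. The seat is 256×279 mm, 22 mm thick, top at z = 434 mm. It stands on four square legs, each 46×46 mm in cross-section, from z = 0 to the seat underside, each flush with a corner of the seat. Four stretchers, 46 mm wide and 30 mm tall, connect adjacent legs with their undersides at z = 348 mm, each running between the inner faces of the legs it joins and aligned with the legs' outer faces on the other axis.

The open box is on top of the table, centred. Two stools sit around the table at the −y, +x sides.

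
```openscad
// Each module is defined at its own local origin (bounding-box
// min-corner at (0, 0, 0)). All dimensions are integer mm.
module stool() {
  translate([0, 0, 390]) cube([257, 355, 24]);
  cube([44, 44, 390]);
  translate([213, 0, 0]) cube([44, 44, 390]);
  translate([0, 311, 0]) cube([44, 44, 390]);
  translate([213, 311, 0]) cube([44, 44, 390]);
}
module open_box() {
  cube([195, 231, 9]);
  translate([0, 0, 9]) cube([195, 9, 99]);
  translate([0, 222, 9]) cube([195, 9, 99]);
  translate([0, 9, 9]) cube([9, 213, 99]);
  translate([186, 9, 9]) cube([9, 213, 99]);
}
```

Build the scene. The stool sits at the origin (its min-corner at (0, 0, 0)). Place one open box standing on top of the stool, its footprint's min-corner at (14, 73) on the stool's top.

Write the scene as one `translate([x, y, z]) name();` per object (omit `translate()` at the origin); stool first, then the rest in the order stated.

stool();
translate([14, 73, 414]) open_box();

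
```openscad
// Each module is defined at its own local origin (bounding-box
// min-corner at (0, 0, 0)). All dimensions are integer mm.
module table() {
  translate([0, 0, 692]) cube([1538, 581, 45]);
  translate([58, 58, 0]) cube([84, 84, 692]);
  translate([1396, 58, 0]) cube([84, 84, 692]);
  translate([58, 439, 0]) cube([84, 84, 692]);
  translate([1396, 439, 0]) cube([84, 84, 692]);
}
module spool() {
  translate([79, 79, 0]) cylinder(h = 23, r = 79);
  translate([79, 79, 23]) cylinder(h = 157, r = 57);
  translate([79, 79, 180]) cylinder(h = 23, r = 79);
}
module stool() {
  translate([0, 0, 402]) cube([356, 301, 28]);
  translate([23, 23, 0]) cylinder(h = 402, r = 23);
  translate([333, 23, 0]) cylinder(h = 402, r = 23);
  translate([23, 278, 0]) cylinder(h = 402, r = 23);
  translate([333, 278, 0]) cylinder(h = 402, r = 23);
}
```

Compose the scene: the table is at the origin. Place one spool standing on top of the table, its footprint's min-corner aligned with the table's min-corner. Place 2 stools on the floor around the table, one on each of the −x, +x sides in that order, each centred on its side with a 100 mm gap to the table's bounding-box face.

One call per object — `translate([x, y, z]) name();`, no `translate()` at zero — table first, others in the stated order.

table();
translate([0, 0, 737]) spool();
translate([-456, 140, 0]) stool();
translate([1638, 140, 0]) stool();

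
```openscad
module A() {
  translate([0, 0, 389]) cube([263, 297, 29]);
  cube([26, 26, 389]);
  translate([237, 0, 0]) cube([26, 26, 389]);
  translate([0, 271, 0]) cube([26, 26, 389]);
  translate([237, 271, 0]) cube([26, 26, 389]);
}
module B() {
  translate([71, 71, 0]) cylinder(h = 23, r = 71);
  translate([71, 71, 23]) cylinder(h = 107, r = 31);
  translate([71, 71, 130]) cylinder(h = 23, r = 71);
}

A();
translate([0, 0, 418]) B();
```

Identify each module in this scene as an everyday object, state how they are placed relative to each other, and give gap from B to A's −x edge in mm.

The spool's min-x is at 0; the stool's min-x is 0; gap = 0 mm.

A is a stool. B is a spool. The spool is on top of the stool. The gap from the spool to the stool's −x edge is 0 mm.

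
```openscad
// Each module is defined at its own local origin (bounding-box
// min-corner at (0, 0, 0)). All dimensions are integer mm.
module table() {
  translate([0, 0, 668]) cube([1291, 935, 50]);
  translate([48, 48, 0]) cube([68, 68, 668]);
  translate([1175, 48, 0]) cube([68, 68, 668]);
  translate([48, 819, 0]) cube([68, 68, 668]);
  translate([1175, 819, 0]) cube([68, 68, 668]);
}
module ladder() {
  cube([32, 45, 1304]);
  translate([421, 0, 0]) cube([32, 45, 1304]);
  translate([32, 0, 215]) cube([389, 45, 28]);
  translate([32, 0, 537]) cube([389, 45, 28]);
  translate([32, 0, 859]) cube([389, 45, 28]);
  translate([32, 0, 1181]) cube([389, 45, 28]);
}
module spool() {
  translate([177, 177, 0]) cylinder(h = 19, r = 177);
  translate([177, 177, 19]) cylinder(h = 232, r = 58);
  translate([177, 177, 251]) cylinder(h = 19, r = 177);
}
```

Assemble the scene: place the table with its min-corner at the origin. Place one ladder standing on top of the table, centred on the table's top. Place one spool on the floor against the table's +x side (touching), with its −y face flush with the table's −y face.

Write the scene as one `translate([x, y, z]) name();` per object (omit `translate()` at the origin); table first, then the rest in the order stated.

table();
translate([419, 445, 718]) ladder();
translate([1291, 0, 0]) spool();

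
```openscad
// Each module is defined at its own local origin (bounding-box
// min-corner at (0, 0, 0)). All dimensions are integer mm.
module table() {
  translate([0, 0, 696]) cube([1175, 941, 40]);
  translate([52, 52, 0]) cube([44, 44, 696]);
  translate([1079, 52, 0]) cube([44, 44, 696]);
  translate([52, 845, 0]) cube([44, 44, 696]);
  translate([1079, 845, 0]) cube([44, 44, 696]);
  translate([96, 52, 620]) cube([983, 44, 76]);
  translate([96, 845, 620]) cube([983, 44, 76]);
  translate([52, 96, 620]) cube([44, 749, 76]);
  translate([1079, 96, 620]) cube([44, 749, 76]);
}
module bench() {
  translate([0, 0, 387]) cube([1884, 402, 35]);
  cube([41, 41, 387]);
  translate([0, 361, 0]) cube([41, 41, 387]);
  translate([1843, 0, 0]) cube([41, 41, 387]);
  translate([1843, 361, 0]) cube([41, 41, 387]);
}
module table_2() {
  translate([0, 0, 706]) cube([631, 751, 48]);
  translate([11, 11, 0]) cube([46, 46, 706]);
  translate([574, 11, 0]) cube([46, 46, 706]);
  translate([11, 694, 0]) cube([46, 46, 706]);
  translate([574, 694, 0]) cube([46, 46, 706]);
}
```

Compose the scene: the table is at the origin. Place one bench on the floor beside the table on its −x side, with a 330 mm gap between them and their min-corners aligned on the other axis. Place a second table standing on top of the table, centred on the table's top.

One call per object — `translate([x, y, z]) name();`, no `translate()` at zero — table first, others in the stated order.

table();
translate([-2214, 0, 0]) bench();
translate([272, 95, 736]) table_2();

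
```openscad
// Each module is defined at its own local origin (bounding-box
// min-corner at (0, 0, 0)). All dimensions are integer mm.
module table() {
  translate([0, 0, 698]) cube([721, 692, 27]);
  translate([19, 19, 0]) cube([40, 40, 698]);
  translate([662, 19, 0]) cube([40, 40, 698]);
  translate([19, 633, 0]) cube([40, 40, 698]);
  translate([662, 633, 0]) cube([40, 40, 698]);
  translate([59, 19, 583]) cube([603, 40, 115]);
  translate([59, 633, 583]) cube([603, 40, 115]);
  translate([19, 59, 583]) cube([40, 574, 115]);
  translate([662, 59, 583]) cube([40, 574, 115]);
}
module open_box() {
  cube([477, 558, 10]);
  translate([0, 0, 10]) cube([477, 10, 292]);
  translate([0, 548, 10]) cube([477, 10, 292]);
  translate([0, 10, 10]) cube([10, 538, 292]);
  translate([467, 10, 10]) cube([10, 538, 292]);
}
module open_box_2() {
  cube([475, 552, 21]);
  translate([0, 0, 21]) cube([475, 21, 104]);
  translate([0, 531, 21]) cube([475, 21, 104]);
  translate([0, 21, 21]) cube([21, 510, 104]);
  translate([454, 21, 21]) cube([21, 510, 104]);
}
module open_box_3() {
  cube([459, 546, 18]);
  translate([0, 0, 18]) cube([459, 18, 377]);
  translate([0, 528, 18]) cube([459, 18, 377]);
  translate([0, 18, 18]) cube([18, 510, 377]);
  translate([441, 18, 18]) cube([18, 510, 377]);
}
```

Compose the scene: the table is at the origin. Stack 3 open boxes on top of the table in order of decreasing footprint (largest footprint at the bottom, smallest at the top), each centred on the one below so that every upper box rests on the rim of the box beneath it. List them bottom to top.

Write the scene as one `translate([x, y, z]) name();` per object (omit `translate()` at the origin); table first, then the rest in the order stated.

table();
translate([122, 67, 725]) open_box();
translate([123, 70, 1027]) open_box_2();
translate([131, 73, 1152]) open_box_3();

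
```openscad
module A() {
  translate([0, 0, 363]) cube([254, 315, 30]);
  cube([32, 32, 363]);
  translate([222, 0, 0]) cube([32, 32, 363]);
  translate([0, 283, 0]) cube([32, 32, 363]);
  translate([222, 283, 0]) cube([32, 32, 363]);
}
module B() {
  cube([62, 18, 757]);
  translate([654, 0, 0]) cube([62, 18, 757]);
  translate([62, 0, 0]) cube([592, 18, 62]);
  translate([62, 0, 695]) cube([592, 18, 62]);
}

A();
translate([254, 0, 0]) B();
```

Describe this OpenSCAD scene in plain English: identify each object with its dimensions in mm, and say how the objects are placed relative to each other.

A is a four-legged stool. The seat is 254×315 mm, 30 mm thick, top at z = 393 mm. It stands on four square legs, each 32×32 mm in cross-section, from z = 0 to the seat underside, each flush with a corner of the seat.

B is a rectangular picture frame lying in the x–z plane (depth along y). The opening is 592 mm wide (x) by 633 mm tall (z), surrounded by a border 62 mm wide on all four sides. The frame is 18 mm deep and is made of two full-height vertical stiles with two horizontal rails fitted between them.

The picture frame is against the stool's +x side, with their −y faces flush.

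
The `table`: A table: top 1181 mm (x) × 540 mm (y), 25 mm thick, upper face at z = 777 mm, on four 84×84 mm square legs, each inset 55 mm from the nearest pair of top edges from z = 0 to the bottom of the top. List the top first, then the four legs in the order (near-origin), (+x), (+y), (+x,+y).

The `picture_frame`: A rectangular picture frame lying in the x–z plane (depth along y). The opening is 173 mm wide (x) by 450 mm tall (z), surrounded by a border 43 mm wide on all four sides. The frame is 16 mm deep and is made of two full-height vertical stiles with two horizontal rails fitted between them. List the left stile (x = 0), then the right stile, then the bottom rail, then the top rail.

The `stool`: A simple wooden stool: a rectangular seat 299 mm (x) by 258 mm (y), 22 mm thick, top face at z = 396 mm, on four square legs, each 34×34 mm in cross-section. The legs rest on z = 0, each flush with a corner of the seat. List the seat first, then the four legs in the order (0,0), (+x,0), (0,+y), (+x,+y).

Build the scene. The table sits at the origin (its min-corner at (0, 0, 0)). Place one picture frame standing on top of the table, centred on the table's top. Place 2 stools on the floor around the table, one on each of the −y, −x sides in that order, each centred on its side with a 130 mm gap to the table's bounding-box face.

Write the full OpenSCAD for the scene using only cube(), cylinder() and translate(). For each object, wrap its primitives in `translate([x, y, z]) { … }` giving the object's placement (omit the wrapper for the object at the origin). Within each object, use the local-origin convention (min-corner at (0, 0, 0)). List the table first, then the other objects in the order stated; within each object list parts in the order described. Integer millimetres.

translate([0, 0, 752]) cube([1181, 540, 25]);
translate([55, 55, 0]) cube([84, 84, 752]);
translate([1042, 55, 0]) cube([84, 84, 752]);
translate([55, 401, 0]) cube([84, 84, 752]);
translate([1042, 401, 0]) cube([84, 84, 752]);
translate([461, 262, 777]) {
  cube([43, 16, 536]);
  translate([216, 0, 0]) cube([43, 16, 536]);
  translate([43, 0, 0]) cube([173, 16, 43]);
  translate([43, 0, 493]) cube([173, 16, 43]);
}
translate([441, -388, 0]) {
  translate([0, 0, 374]) cube([299, 258, 22]);
  cube([34, 34, 374]);
  translate([265, 0, 0]) cube([34, 34, 374]);
  translate([0, 224, 0]) cube([34, 34, 374]);
  translate([265, 224, 0]) cube([34, 34, 374]);
}
translate([-429, 141, 0]) {
  translate([0, 0, 374]) cube([299, 258, 22]);
  cube([34, 34, 374]);
  translate([265, 0, 0]) cube([34, 34, 374]);
  translate([0, 224, 0]) cube([34, 34, 374]);
  translate([265, 224, 0]) cube([34, 34, 374]);
}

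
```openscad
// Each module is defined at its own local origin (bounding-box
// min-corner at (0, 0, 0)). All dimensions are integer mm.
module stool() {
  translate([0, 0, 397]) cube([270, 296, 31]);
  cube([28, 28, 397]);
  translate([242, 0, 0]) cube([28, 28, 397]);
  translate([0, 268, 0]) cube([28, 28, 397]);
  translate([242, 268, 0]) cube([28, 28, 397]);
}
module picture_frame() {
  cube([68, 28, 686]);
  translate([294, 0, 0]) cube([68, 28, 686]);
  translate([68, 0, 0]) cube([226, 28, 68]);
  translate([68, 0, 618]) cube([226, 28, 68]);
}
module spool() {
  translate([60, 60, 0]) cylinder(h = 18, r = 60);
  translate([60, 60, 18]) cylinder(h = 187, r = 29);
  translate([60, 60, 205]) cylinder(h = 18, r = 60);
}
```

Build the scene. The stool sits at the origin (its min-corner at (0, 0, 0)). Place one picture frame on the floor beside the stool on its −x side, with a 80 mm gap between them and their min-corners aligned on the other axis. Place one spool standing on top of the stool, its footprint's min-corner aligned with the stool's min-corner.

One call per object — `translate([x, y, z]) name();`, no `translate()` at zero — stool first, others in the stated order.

stool();
translate([-442, 0, 0]) picture_frame();
translate([0, 0, 428]) spool();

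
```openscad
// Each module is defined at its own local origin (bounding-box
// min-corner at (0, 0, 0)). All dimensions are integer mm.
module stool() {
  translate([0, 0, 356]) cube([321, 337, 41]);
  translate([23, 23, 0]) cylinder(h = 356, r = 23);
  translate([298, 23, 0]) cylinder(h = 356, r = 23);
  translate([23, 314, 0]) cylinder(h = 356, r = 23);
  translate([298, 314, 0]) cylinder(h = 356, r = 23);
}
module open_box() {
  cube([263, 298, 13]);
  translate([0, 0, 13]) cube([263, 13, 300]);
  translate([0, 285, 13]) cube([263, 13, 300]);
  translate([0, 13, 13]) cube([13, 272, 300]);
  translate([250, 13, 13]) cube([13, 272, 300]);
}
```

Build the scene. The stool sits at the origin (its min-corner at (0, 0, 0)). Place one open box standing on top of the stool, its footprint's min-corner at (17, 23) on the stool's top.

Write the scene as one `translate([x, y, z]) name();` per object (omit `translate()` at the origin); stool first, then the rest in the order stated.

stool();
translate([17, 23, 397]) open_box();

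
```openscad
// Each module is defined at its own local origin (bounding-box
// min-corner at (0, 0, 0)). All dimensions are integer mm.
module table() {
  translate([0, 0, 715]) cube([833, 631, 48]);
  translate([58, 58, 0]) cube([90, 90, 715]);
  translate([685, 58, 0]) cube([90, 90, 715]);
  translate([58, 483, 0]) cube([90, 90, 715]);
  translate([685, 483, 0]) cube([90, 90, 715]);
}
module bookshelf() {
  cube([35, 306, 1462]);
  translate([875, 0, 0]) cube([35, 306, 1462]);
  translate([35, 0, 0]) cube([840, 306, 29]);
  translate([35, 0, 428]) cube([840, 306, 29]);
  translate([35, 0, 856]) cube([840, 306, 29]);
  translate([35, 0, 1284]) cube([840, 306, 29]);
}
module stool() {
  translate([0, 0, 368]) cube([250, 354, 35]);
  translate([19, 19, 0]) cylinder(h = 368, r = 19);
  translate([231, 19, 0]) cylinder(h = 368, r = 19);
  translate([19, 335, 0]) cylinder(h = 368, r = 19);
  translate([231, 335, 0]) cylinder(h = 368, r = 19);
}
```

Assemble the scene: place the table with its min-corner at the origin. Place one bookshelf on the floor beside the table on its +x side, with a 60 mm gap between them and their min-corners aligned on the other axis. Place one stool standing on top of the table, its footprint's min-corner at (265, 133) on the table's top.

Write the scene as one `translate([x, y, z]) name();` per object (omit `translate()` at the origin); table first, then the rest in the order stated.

table();
translate([893, 0, 0]) bookshelf();
translate([265, 133, 763]) stool();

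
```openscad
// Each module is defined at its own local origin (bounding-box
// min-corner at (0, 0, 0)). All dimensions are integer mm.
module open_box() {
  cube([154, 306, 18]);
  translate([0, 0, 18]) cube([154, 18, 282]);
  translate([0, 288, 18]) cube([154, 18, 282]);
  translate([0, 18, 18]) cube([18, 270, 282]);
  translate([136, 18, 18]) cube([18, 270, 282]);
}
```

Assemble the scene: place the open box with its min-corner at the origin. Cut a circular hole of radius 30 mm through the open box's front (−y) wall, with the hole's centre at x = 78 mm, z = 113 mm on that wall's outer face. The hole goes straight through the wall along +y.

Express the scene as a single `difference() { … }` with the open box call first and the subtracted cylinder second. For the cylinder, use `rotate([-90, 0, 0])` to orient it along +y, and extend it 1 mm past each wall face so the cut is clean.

difference() {
  open_box();
  translate([78, -1, 113]) rotate([-90, 0, 0]) cylinder(h = 20, r = 30);
}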